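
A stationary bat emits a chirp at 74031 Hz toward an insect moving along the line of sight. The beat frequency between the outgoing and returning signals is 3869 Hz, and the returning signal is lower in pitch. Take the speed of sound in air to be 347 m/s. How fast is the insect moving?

Double Doppler shift off a moving reflector: f₂ = f₀ · (v + u)/(v − u) (u > 0 toward emitter).
Returning signal is lower, so f₂ = f₀ − Δf = 74031 − 3869 = 70162 Hz.
Rearranging, u = v · (f₂ − f₀)/(f₂ + f₀) = 347 × -3869/144193 ≈ -9.3 m/s.
So the insect is moving at 9.3 m/s away from the emitter.

9.3 m/s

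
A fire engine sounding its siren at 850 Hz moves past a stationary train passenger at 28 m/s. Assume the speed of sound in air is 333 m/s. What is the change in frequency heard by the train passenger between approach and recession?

144 Hz

Approaching: f₁ = f · v/(v − v_s) = 850 × 333/305 ≈ 928 Hz.
Receding: f₂ = f · v/(v + v_s) = 850 × 333/361 ≈ 784 Hz.
Drop: f₁ − f₂ = 2f·v·v_s/(v² − v_s²) = 2 × 850 × 333 × 28/(333² − 28²) ≈ 144 Hz.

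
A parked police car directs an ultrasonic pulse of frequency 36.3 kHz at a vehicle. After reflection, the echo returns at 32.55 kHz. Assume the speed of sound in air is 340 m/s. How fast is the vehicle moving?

18.5 m/s

Double Doppler shift off a moving reflector: f₂ = f₀ · (v + u)/(v − u) (u > 0 toward emitter).
Rearranging, u = v · (f₂ − f₀)/(f₂ + f₀) = 340 × -3.75/68.85 ≈ -18.5 m/s.
So the vehicle is moving at 18.5 m/s away from the emitter.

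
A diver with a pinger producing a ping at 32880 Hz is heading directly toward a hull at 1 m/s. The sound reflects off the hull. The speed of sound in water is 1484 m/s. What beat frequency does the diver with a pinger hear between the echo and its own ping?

The hull receives the sound from a moving source: f₁ = f₀ · v/(v − v_e) = 32880 × 1484/1483 ≈ 32902.2 Hz.
On the return leg the diver with a pinger is a moving observer: f₂ = f₁ · (v + v_e)/v = 32902.2 × 1485/1484 ≈ 32924.3 Hz.
Equivalently f₂ = f₀ · (v + v_e)/(v − v_e).
Beat against the emitted tone: |f₂ − f₀| = 2v_e·f₀/(v − v_e) = 2 × 1 × 32880/1483 ≈ 44.3 Hz.

44.3 Hz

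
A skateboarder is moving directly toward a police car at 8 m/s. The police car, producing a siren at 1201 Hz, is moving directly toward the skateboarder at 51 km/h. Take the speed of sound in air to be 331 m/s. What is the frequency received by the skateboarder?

1285 Hz

51 km/h = 14.17 m/s.
Both move, so f' = f · (v + v_o)/(v − v_s).
f' = 1201 × (331 + 8)/(331 − 14.17) = 1201 × 339/316.83 ≈ 1285 Hz.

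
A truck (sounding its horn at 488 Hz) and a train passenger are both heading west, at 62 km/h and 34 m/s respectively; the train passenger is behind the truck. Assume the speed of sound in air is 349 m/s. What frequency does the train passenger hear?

510 Hz

62 km/h = 17.22 m/s.
The train passenger is behind, so the truck is moving away from it while the train passenger is moving toward the truck.
General Doppler shift: f' = f · (v + v_o)/(v + v_s).
f' = 488 × (349 + 34)/(349 + 17.22) = 488 × 383/366.22 ≈ 510 Hz.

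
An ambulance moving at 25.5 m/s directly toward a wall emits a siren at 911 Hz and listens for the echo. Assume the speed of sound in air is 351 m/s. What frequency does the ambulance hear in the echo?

1054 Hz

The wall receives the sound from a moving source: f₁ = f₀ · v/(v − v_e) = 911 × 351/325.5 ≈ 982 Hz.
On the return leg the ambulance is a moving observer: f₂ = f₁ · (v + v_e)/v = 982 × 376.5/351 ≈ 1054 Hz.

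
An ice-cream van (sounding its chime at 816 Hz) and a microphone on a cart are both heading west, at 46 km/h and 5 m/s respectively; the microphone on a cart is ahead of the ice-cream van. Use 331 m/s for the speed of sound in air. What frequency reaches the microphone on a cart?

46 km/h = 12.78 m/s.
The microphone on a cart is ahead, so the ice-cream van is moving toward it while the microphone on a cart is moving away from the ice-cream van.
General Doppler shift: f' = f · (v − v_o)/(v − v_s).
f' = 816 × (331 − 5)/(331 − 12.78) = 816 × 326/318.22 ≈ 836 Hz.

836 Hz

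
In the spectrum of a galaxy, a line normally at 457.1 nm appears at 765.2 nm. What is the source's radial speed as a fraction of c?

λ'/λ₀ = 1.6740 > 1 (redshift), so the source is receding.
λ'/λ₀ = √((1 + β)/(1 − β)) for a receding source ⇒ β = (r² − 1)/(r² + 1) with r = λ'/λ₀.
β = (2.8024 − 1)/(2.8024 + 1) ≈ 0.474.

0.474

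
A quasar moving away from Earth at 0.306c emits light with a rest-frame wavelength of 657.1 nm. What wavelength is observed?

901.4 nm

Relativistic Doppler for wavelength: λ' = λ₀ · √((1 + β)/(1 − β)).
λ' = 657.1 × √(1.3060/0.6940) = 657.1 × 1.37180 ≈ 901.4 nm.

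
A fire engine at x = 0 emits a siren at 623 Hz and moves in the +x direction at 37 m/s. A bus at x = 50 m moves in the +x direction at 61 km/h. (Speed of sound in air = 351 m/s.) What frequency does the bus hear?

61 km/h = 16.94 m/s.
The observer lies on the +x side, so the source is heading toward the observer and the observer is heading away from the source.
Both move, so f' = f · (v − v_o)/(v − v_s).
f' = 623 × (351 − 16.94)/(351 − 37) = 623 × 334.06/314 ≈ 663 Hz.

663 Hz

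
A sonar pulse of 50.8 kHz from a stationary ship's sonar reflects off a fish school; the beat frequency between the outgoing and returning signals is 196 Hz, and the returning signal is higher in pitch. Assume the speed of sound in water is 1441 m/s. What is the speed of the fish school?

2.77 m/s

Double Doppler shift off a moving reflector: f₂ = f₀ · (v + u)/(v − u) (u > 0 toward emitter).
Returning signal is higher, so f₂ = f₀ + Δf = 50800 + 196 = 50996 Hz.
Rearranging, u = v · (f₂ − f₀)/(f₂ + f₀) = 1441 × 196/101796 ≈ 2.77 m/s.
So the fish school is moving at 2.77 m/s toward the emitter.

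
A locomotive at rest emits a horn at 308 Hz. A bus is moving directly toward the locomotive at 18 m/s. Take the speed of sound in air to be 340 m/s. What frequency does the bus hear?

324 Hz

Only the observer moves, toward the source, so f' = f · (v + v_o)/v.
f' = 308 × (340 + 18)/340 = 308 × 358/340 ≈ 324 Hz.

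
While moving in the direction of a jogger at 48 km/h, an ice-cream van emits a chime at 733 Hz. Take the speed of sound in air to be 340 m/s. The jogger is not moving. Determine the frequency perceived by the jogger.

48 km/h = 13.33 m/s.
Only the source moves, toward the listener, so f' = f · v/(v − v_s).
f' = 733 × 340/(340 − 13.33) = 733 × 340/326.7 ≈ 763 Hz.

763 Hz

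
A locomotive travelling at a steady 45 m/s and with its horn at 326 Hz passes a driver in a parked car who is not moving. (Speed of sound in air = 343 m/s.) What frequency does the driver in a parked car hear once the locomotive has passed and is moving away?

288 Hz

Receding: f₂ = f · v/(v + v_s) = 326 × 343/388 ≈ 288 Hz.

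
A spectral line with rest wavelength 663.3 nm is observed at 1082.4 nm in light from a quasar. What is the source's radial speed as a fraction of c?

0.454c

λ'/λ₀ = 1.6318 > 1 (redshift), so the source is receding.
λ'/λ₀ = √((1 + β)/(1 − β)) for a receding source ⇒ β = (r² − 1)/(r² + 1) with r = λ'/λ₀.
β = (2.6629 − 1)/(2.6629 + 1) ≈ 0.454.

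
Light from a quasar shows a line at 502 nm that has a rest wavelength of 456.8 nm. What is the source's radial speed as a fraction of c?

λ'/λ₀ = 1.0989 > 1 (redshift), so the source is receding.
λ'/λ₀ = √((1 + β)/(1 − β)) for a receding source ⇒ β = (r² − 1)/(r² + 1) with r = λ'/λ₀.
β = (1.2077 − 1)/(1.2077 + 1) ≈ 0.094.

0.094c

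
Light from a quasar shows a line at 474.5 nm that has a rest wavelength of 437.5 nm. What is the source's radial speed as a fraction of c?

λ'/λ₀ = 1.0846 > 1 (redshift), so the source is receding.
λ'/λ₀ = √((1 + β)/(1 − β)) for a receding source ⇒ β = (r² − 1)/(r² + 1) with r = λ'/λ₀.
β = (1.1763 − 1)/(1.1763 + 1) ≈ 0.081.

0.081c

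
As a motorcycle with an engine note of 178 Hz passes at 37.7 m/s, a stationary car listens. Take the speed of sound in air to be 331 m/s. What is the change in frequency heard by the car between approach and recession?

Approaching: f₁ = f · v/(v − v_s) = 178 × 331/293.3 ≈ 200.9 Hz.
Receding: f₂ = f · v/(v + v_s) = 178 × 331/368.7 ≈ 159.8 Hz.
Drop: f₁ − f₂ = 2f·v·v_s/(v² − v_s²) = 2 × 178 × 331 × 37.7/(331² − 37.7²) ≈ 41.1 Hz.

41.1 Hz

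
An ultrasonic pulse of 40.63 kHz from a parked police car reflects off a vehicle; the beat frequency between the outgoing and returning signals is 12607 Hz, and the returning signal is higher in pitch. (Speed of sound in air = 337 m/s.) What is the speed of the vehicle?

Double Doppler shift off a moving reflector: f₂ = f₀ · (v + u)/(v − u) (u > 0 toward emitter).
Returning signal is higher, so f₂ = f₀ + Δf = 40630 + 12607 = 53237 Hz.
Rearranging, u = v · (f₂ − f₀)/(f₂ + f₀) = 337 × 12607/93867 ≈ 45 m/s.
So the vehicle is moving at 45 m/s toward the emitter.

45 m/s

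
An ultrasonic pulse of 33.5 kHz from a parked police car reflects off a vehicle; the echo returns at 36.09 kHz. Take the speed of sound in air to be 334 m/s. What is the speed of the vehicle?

12.4 m/s

Double Doppler shift off a moving reflector: f₂ = f₀ · (v + u)/(v − u) (u > 0 toward emitter).
Rearranging, u = v · (f₂ − f₀)/(f₂ + f₀) = 334 × 2.59/69.59 ≈ 12.4 m/s.
So the vehicle is moving at 12.4 m/s toward the emitter.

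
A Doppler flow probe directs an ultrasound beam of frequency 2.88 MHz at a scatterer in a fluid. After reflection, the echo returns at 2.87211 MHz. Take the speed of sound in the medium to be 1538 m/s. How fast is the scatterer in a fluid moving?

Double Doppler shift off a moving reflector: f₂ = f₀ · (v + u)/(v − u) (u > 0 toward emitter).
Rearranging, u = v · (f₂ − f₀)/(f₂ + f₀) = 1538 × -0.00789/5.75211 ≈ -2.11 m/s.
So the scatterer in a fluid is moving at 2.11 m/s away from the emitter.

2.11 m/s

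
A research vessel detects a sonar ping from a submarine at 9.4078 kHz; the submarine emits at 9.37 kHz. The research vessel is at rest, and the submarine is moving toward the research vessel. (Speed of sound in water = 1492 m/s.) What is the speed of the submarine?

f' = f · v/(v − v_s) ⇒ v_s = v · |1 − f/f'|.
v_s = 1492 × |1 − 9.37/9.4078| = 1492 × 0.004018 ≈ 6.0 m/s.

6.0 m/s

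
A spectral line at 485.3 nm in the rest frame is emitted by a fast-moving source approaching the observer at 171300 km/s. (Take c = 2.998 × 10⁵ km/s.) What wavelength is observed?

253.5 nm

β = v/c = 171300/299800 = 0.5714.
Relativistic Doppler for wavelength: λ' = λ₀ · √((1 − β)/(1 + β)).
λ' = 485.3 × √(0.4286/1.5714) = 485.3 × 0.52227 ≈ 253.5 nm.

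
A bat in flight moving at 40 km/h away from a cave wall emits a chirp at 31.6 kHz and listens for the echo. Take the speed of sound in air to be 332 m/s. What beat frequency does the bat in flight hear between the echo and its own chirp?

40 km/h = 11.11 m/s.
The cave wall receives the sound from a moving source: f₁ = f₀ · v/(v + v_e) = 31.6 × 332/343.11 ≈ 30.58 kHz.
On the return leg the bat in flight is a moving observer: f₂ = f₁ · (v − v_e)/v = 30.58 × 320.89/332 ≈ 29.55 kHz.
Beat against the emitted tone (with f₀ = 31600 Hz): |f₂ − f₀| = 2v_e·f₀/(v + v_e) = 2 × 11.11 × 31600/343.11 ≈ 2047 Hz.

2047 Hz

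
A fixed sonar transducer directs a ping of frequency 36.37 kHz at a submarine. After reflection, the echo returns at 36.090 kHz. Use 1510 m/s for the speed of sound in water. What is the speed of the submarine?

Double Doppler shift off a moving reflector: f₂ = f₀ · (v + u)/(v − u) (u > 0 toward emitter).
Rearranging, u = v · (f₂ − f₀)/(f₂ + f₀) = 1510 × -0.280/72.460 ≈ -5.8 m/s.
So the submarine is moving at 5.8 m/s away from the emitter.

5.8 m/s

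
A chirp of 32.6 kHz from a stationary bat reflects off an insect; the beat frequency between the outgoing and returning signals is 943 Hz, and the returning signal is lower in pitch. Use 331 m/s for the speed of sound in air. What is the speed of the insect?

4.9 m/s

Double Doppler shift off a moving reflector: f₂ = f₀ · (v + u)/(v − u) (u > 0 toward emitter).
Returning signal is lower, so f₂ = f₀ − Δf = 32600 − 943 = 31657 Hz.
Rearranging, u = v · (f₂ − f₀)/(f₂ + f₀) = 331 × -943/64257 ≈ -4.9 m/s.
So the insect is moving at 4.9 m/s away from the emitter.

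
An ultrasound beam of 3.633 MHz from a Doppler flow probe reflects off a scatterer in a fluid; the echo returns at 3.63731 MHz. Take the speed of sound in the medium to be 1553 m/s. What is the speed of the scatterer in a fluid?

0.92 m/s

Double Doppler shift off a moving reflector: f₂ = f₀ · (v + u)/(v − u) (u > 0 toward emitter).
Rearranging, u = v · (f₂ − f₀)/(f₂ + f₀) = 1553 × 0.00431/7.27031 ≈ 0.92 m/s.
So the scatterer in a fluid is moving at 0.92 m/s toward the emitter.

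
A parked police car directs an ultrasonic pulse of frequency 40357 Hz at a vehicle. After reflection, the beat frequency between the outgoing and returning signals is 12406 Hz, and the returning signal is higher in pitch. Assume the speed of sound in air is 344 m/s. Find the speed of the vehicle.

Double Doppler shift off a moving reflector: f₂ = f₀ · (v + u)/(v − u) (u > 0 toward emitter).
Returning signal is higher, so f₂ = f₀ + Δf = 40357 + 12406 = 52763 Hz.
Rearranging, u = v · (f₂ − f₀)/(f₂ + f₀) = 344 × 12406/93120 ≈ 46 m/s.
So the vehicle is moving at 46 m/s toward the emitter.

46 m/s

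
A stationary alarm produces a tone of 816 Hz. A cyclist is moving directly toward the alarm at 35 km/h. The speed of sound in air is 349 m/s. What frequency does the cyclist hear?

35 km/h = 9.722 m/s.
Moving observer, stationary source: f' = f · (v + v_o)/v.
f' = 816 × (349 + 9.722)/349 = 816 × 358.72/349 ≈ 839 Hz.

839 Hz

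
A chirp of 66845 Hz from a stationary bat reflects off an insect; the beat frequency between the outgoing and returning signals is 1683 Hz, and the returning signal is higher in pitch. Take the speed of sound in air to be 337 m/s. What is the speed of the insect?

Double Doppler shift off a moving reflector: f₂ = f₀ · (v + u)/(v − u) (u > 0 toward emitter).
Returning signal is higher, so f₂ = f₀ + Δf = 66845 + 1683 = 68528 Hz.
Rearranging, u = v · (f₂ − f₀)/(f₂ + f₀) = 337 × 1683/135373 ≈ 4.2 m/s.
So the insect is moving at 4.2 m/s toward the emitter.

4.2 m/s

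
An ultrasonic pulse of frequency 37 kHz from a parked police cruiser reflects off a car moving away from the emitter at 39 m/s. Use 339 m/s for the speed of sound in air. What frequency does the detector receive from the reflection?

29.4 kHz

At the car (a moving observer), f₁ = f₀ · (v − u)/v = 37 × 300/339 ≈ 32.7 kHz.
On reflection it acts as a source moving away from the stationary detector: f₂ = f₁ · v/(v + u) = 32.7 × 339/378 ≈ 29.4 kHz.
Equivalently f₂ = f₀ · (v − u)/(v + u).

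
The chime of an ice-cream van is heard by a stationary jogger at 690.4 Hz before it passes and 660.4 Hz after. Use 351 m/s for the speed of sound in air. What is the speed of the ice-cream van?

7.8 m/s

f₁/f₂ = (v + v_s)/(v − v_s), so v_s = v · (f₁ − f₂)/(f₁ + f₂).
v_s = 351 × (690.4 − 660.4)/(690.4 + 660.4) = 351 × 30.0/1350.8 ≈ 7.8 m/s.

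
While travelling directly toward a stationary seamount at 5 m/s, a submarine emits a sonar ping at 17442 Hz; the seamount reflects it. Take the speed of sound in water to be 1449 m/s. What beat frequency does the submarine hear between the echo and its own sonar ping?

The seamount receives the sound from a moving source: f₁ = f₀ · v/(v − v_e) = 17442 × 1449/1444 ≈ 17502.4 Hz.
On the return leg the submarine is a moving observer: f₂ = f₁ · (v + v_e)/v = 17502.4 × 1454/1449 ≈ 17562.8 Hz.
Beat against the emitted tone: |f₂ − f₀| = 2v_e·f₀/(v − v_e) = 2 × 5 × 17442/1444 ≈ 121 Hz.

121 Hz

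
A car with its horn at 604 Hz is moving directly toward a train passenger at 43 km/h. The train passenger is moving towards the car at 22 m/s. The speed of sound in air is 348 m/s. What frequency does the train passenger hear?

665 Hz

43 km/h = 11.94 m/s.
General Doppler shift: f' = f · (v + v_o)/(v − v_s).
f' = 604 × (348 + 22)/(348 − 11.94) = 604 × 370/336.06 ≈ 665 Hz.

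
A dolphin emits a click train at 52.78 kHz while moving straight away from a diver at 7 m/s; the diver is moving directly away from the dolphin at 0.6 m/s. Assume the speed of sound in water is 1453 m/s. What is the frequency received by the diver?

52.5 kHz

With source receding and observer receding, f' = f · (v − v_o)/(v + v_s).
f' = 52.78 × (1453 − 0.6)/(1453 + 7) = 52.78 × 1452.4/1460 ≈ 52.5 kHz.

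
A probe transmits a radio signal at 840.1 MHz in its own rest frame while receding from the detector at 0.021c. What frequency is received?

822.6 MHz

Relativistic Doppler for frequency: f' = f₀ · √((1 − β)/(1 + β)).
f' = 840.1 × √(0.9790/1.0210) = 840.1 × 0.97922 ≈ 822.6 MHz.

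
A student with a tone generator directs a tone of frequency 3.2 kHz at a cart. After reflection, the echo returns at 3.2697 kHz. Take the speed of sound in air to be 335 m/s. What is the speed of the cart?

3.6 m/s

Double Doppler shift off a moving reflector: f₂ = f₀ · (v + u)/(v − u) (u > 0 toward emitter).
Rearranging, u = v · (f₂ − f₀)/(f₂ + f₀) = 335 × 0.0697/6.4697 ≈ 3.6 m/s.
So the cart is moving at 3.6 m/s toward the emitter.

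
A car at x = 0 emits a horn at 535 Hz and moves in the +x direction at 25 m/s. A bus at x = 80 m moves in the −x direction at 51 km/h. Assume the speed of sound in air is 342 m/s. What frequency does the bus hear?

601 Hz

51 km/h = 14.17 m/s.
The observer lies on the +x side, so the source is heading toward the observer and the observer is heading toward the source.
Both move, so f' = f · (v + v_o)/(v − v_s).
f' = 535 × (342 + 14.17)/(342 − 25) = 535 × 356.17/317 ≈ 601 Hz.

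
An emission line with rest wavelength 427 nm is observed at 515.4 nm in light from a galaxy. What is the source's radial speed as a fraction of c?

0.186

λ'/λ₀ = 1.2070 > 1 (redshift), so the source is receding.
λ'/λ₀ = √((1 + β)/(1 − β)) for a receding source ⇒ β = (r² − 1)/(r² + 1) with r = λ'/λ₀.
β = (1.4569 − 1)/(1.4569 + 1) ≈ 0.186.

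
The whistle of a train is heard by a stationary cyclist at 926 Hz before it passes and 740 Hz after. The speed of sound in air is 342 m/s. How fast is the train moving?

f₁/f₂ = (v + v_s)/(v − v_s), so v_s = v · (f₁ − f₂)/(f₁ + f₂).
v_s = 342 × (926 − 740)/(926 + 740) = 342 × 186/1666 ≈ 38 m/s.

38 m/s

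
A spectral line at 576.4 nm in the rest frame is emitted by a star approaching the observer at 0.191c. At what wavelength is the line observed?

475.1 nm

Relativistic Doppler for wavelength: λ' = λ₀ · √((1 − β)/(1 + β)).
λ' = 576.4 × √(0.8090/1.1910) = 576.4 × 0.82417 ≈ 475.1 nm.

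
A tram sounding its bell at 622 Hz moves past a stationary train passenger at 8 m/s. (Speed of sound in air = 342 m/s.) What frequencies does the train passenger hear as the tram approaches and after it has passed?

Approaching: f₁ = f · v/(v − v_s) = 622 × 342/334 ≈ 637 Hz.
Receding: f₂ = f · v/(v + v_s) = 622 × 342/350 ≈ 608 Hz.

637 Hz approaching; 608 Hz receding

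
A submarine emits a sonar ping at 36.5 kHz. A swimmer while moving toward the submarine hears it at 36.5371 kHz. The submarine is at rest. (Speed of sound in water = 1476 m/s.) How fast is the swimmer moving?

1.50 m/s

f' = f · (v + v_o)/v ⇒ v_o = v · |f'/f − 1|.
v_o = 1476 × |36.5371/36.5 − 1| = 1476 × 0.001016 ≈ 1.50 m/s.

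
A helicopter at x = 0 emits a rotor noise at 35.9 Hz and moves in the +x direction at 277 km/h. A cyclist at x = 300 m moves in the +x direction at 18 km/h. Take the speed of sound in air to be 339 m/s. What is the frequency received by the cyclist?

277 km/h = 76.94 m/s; 18 km/h = 5 m/s.
The observer lies on the +x side, so the source is heading toward the observer and the observer is heading away from the source.
Both move, so f' = f · (v − v_o)/(v − v_s).
f' = 35.9 × (339 − 5)/(339 − 76.94) = 35.9 × 334/262.06 ≈ 45.8 Hz.

45.8 Hz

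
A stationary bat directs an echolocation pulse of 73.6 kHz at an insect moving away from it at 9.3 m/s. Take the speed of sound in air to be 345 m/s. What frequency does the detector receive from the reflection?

The insect first receives the wave as a moving observer: f₁ = f₀ · (v − u)/v = 73.6 × (345 − 9.3)/345 ≈ 71.6 kHz.
The reflection then acts as a moving source: f₂ = f₁ · v/(v + u) ≈ 69.7 kHz.
Equivalently f₂ = f₀ · (v − u)/(v + u).

69.7 kHz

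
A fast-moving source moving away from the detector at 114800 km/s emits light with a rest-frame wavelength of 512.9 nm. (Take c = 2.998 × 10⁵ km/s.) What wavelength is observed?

β = v/c = 114800/299800 = 0.3829.
Relativistic Doppler for wavelength: λ' = λ₀ · √((1 + β)/(1 − β)).
λ' = 512.9 × √(1.3829/0.6171) = 512.9 × 1.49702 ≈ 767.8 nm.

767.8 nm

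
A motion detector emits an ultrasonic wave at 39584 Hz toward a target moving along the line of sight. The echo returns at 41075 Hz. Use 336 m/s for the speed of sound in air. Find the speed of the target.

Double Doppler shift off a moving reflector: f₂ = f₀ · (v + u)/(v − u) (u > 0 toward emitter).
Rearranging, u = v · (f₂ − f₀)/(f₂ + f₀) = 336 × 1491/80659 ≈ 6.2 m/s.
So the target is moving at 6.2 m/s toward the emitter.

6.2 m/s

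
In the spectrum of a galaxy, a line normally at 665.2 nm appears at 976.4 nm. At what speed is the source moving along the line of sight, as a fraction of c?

λ'/λ₀ = 1.4678 > 1 (redshift), so the source is receding.
λ'/λ₀ = √((1 + β)/(1 − β)) for a receding source ⇒ β = (r² − 1)/(r² + 1) with r = λ'/λ₀.
β = (2.1545 − 1)/(2.1545 + 1) ≈ 0.366.

0.366c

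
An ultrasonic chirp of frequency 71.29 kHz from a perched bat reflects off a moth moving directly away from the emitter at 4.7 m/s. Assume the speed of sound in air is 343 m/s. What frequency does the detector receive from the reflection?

69.4 kHz

The moth first receives the wave as a moving observer: f₁ = f₀ · (v − u)/v = 71.29 × (343 − 4.7)/343 ≈ 70.3 kHz.
The reflection then acts as a moving source: f₂ = f₁ · v/(v + u) ≈ 69.4 kHz.
Equivalently f₂ = f₀ · (v − u)/(v + u).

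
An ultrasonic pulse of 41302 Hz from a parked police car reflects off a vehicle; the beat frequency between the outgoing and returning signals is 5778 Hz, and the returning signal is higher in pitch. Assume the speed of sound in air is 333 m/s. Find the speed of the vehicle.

Double Doppler shift off a moving reflector: f₂ = f₀ · (v + u)/(v − u) (u > 0 toward emitter).
Returning signal is higher, so f₂ = f₀ + Δf = 41302 + 5778 = 47080 Hz.
Rearranging, u = v · (f₂ − f₀)/(f₂ + f₀) = 333 × 5778/88382 ≈ 21.8 m/s.
So the vehicle is moving at 21.8 m/s toward the emitter.

21.8 m/s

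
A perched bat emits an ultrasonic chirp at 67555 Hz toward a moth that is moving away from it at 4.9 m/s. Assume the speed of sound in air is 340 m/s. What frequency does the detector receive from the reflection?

65635 Hz

The moth first receives the wave as a moving observer: f₁ = f₀ · (v − u)/v = 67555 × (340 − 4.9)/340 ≈ 66581 Hz.
The reflection then acts as a moving source: f₂ = f₁ · v/(v + u) ≈ 65635 Hz.
Equivalently f₂ = f₀ · (v − u)/(v + u).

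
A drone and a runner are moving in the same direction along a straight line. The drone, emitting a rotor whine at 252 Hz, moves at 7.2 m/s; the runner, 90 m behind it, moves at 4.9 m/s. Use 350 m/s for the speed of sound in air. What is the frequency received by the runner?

250 Hz

The runner is behind, so the drone is moving away from it while the runner is moving toward the drone.
With source receding and observer approaching, f' = f · (v + v_o)/(v + v_s).
f' = 252 × (350 + 4.9)/(350 + 7.2) = 252 × 354.9/357.2 ≈ 250 Hz.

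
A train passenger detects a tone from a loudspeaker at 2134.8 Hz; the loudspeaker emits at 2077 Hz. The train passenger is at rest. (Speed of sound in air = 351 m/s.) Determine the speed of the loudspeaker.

9.5 m/s

f' > f, so the loudspeaker is approaching.
f' = f · v/(v − v_s) ⇒ v_s = v · |1 − f/f'|.
v_s = 351 × |1 − 2077/2134.8| = 351 × 0.02708 ≈ 9.5 m/s.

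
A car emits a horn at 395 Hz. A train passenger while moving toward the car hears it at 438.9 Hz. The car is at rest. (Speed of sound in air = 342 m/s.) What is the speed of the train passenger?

f' = f · (v + v_o)/v ⇒ v_o = v · |f'/f − 1|.
v_o = 342 × |438.9/395 − 1| = 342 × 0.1111 ≈ 38 m/s.

38 m/s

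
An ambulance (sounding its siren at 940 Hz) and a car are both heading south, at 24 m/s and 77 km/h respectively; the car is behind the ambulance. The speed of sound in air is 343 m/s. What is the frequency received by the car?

77 km/h = 21.39 m/s.
The car is behind, so the ambulance is moving away from it while the car is moving toward the ambulance.
General Doppler shift: f' = f · (v + v_o)/(v + v_s).
f' = 940 × (343 + 21.39)/(343 + 24) = 940 × 364.39/367 ≈ 933 Hz.

933 Hz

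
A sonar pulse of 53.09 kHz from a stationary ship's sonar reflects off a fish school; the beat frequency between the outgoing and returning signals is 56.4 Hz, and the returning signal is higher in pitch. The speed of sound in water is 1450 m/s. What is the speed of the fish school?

0.77 m/s

Double Doppler shift off a moving reflector: f₂ = f₀ · (v + u)/(v − u) (u > 0 toward emitter).
Returning signal is higher, so f₂ = f₀ + Δf = 53090 + 56.4 = 53146.4 Hz.
Rearranging, u = v · (f₂ − f₀)/(f₂ + f₀) = 1450 × 56.4/106236.4 ≈ 0.77 m/s.
So the fish school is moving at 0.77 m/s toward the emitter.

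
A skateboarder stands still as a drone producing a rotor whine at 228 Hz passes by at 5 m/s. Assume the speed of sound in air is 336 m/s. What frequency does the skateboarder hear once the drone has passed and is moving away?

225 Hz

Receding: f₂ = f · v/(v + v_s) = 228 × 336/341 ≈ 225 Hz.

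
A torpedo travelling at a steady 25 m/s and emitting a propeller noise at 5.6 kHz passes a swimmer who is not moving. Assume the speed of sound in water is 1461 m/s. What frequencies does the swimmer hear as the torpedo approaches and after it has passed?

5.70 kHz approaching; 5.51 kHz receding

Approaching: f₁ = f · v/(v − v_s) = 5.6 × 1461/1436 ≈ 5.70 kHz.
Receding: f₂ = f · v/(v + v_s) = 5.6 × 1461/1486 ≈ 5.51 kHz.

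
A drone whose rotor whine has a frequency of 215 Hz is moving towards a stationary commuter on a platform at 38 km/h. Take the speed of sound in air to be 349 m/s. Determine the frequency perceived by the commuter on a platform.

38 km/h = 10.56 m/s.
Moving source, stationary observer: f' = f · v/(v − v_s) since the source is approaching.
f' = 215 × 349/(349 − 10.56) = 215 × 349/338.4 ≈ 222 Hz.

222 Hz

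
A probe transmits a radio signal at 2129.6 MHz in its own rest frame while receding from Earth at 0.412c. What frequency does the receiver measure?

Relativistic Doppler for frequency: f' = f₀ · √((1 − β)/(1 + β)).
f' = 2129.6 × √(0.5880/1.4120) = 2129.6 × 0.64531 ≈ 1374.3 MHz.

1374.3 MHz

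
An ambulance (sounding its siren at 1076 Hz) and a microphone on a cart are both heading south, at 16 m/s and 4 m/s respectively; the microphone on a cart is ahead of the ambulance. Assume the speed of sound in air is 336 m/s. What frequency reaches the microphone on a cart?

The microphone on a cart is ahead, so the ambulance is moving toward it while the microphone on a cart is moving away from the ambulance.
Both move, so f' = f · (v − v_o)/(v − v_s).
f' = 1076 × (336 − 4)/(336 − 16) = 1076 × 332/320 ≈ 1116 Hz.

1116 Hz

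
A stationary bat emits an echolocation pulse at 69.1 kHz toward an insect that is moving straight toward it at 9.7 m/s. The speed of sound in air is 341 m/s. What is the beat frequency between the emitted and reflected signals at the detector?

4046 Hz

At the insect (a moving observer), f₁ = f₀ · (v + u)/v = 69.1 × 350.7/341 ≈ 71.07 kHz.
On reflection it acts as a source moving toward the stationary detector: f₂ = f₁ · v/(v − u) = 71.07 × 341/331.3 ≈ 73.15 kHz.
Equivalently f₂ = f₀ · (v + u)/(v − u).
Beat frequency (with f₀ = 69100 Hz): |f₂ − f₀| = 2u·f₀/(v − u) = 2 × 9.7 × 69100/331.3 ≈ 4046 Hz.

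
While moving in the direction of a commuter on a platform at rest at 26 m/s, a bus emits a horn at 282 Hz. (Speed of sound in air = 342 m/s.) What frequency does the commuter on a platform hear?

Only the source moves, toward the listener, so f' = f · v/(v − v_s).
f' = 282 × 342/(342 − 26) = 282 × 342/316 ≈ 305 Hz.

305 Hz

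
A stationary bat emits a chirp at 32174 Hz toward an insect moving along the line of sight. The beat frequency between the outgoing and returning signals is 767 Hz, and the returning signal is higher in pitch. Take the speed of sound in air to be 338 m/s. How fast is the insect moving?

4.0 m/s

Double Doppler shift off a moving reflector: f₂ = f₀ · (v + u)/(v − u) (u > 0 toward emitter).
Returning signal is higher, so f₂ = f₀ + Δf = 32174 + 767 = 32941 Hz.
Rearranging, u = v · (f₂ − f₀)/(f₂ + f₀) = 338 × 767/65115 ≈ 4.0 m/s.
So the insect is moving at 4.0 m/s toward the emitter.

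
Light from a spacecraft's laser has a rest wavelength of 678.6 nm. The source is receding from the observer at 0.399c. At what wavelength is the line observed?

Relativistic Doppler for wavelength: λ' = λ₀ · √((1 + β)/(1 − β)).
λ' = 678.6 × √(1.3990/0.6010) = 678.6 × 1.52571 ≈ 1035.3 nm.

1035.3 nm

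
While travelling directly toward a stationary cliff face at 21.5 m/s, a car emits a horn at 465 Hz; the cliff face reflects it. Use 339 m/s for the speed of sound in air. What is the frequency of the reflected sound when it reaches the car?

The cliff face receives the sound from a moving source: f₁ = f₀ · v/(v − v_e) = 465 × 339/317.5 ≈ 496 Hz.
On the return leg the car is a moving observer: f₂ = f₁ · (v + v_e)/v = 496 × 360.5/339 ≈ 528 Hz.
Equivalently f₂ = f₀ · (v + v_e)/(v − v_e).

528 Hz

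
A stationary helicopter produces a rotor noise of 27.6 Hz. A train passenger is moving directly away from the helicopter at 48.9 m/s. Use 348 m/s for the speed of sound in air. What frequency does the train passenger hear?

Moving observer, stationary source: f' = f · (v − v_o)/v.
f' = 27.6 × (348 − 48.9)/348 = 27.6 × 299.1/348 ≈ 23.7 Hz.

23.7 Hz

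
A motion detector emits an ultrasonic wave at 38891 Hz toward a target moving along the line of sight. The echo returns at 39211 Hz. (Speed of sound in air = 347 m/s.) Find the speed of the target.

Double Doppler shift off a moving reflector: f₂ = f₀ · (v + u)/(v − u) (u > 0 toward emitter).
Rearranging, u = v · (f₂ − f₀)/(f₂ + f₀) = 347 × 320/78102 ≈ 1.42 m/s.
So the target is moving at 1.42 m/s toward the emitter.

1.42 m/s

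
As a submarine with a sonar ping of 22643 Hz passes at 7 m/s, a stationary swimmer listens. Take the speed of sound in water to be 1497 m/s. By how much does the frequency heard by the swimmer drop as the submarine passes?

212 Hz

Approaching: f₁ = f · v/(v − v_s) = 22643 × 1497/1490 ≈ 22749 Hz.
Receding: f₂ = f · v/(v + v_s) = 22643 × 1497/1504 ≈ 22538 Hz.
Drop: f₁ − f₂ = 2f·v·v_s/(v² − v_s²) = 2 × 22643 × 1497 × 7/(1497² − 7²) ≈ 212 Hz.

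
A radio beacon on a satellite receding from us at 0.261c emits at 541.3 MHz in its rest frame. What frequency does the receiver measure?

414.4 MHz

Relativistic Doppler for frequency: f' = f₀ · √((1 − β)/(1 + β)).
f' = 541.3 × √(0.7390/1.2610) = 541.3 × 0.76553 ≈ 414.4 MHz.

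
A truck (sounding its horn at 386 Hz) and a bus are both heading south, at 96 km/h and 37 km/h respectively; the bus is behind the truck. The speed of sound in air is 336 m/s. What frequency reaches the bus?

96 km/h = 26.67 m/s; 37 km/h = 10.28 m/s.
The bus is behind, so the truck is moving away from it while the bus is moving toward the truck.
General Doppler shift: f' = f · (v + v_o)/(v + v_s).
f' = 386 × (336 + 10.28)/(336 + 26.67) = 386 × 346.28/362.67 ≈ 369 Hz.

369 Hz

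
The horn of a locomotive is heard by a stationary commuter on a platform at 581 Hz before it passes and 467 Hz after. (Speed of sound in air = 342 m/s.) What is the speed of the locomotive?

37 m/s

f₁/f₂ = (v + v_s)/(v − v_s), so v_s = v · (f₁ − f₂)/(f₁ + f₂).
v_s = 342 × (581 − 467)/(581 + 467) = 342 × 114/1048 ≈ 37 m/s.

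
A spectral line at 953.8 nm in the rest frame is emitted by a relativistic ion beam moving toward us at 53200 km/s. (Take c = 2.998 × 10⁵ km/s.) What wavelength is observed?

β = v/c = 53200/299800 = 0.1775.
Relativistic Doppler for wavelength: λ' = λ₀ · √((1 − β)/(1 + β)).
λ' = 953.8 × √(0.8225/1.1775) = 953.8 × 0.83581 ≈ 797.2 nm.

797.2 nm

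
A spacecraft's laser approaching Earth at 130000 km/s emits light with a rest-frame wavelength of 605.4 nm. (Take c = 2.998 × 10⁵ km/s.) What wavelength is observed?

β = v/c = 130000/299800 = 0.4336.
Relativistic Doppler for wavelength: λ' = λ₀ · √((1 − β)/(1 + β)).
λ' = 605.4 × √(0.5664/1.4336) = 605.4 × 0.62854 ≈ 380.5 nm.

380.5 nm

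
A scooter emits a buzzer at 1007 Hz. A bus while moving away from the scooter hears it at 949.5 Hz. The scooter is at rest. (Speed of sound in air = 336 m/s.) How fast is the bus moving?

19.2 m/s

f' = f · (v − v_o)/v ⇒ v_o = v · |f'/f − 1|.
v_o = 336 × |949.5/1007 − 1| = 336 × 0.0571 ≈ 19.2 m/s.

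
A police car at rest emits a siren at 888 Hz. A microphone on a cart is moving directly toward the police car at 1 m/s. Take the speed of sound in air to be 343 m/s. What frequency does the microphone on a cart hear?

891 Hz

Moving observer, stationary source: f' = f · (v + v_o)/v.
f' = 888 × (343 + 1)/343 = 888 × 344/343 ≈ 891 Hz.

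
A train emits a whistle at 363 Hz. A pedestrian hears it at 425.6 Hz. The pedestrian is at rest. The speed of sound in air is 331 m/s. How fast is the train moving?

f' > f, so the train is approaching.
f' = f · v/(v − v_s) ⇒ v_s = v · |1 − f/f'|.
v_s = 331 × |1 − 363/425.6| = 331 × 0.1471 ≈ 49 m/s.

49 m/s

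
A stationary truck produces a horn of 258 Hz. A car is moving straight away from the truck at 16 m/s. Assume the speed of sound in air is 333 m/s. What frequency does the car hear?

Only the observer moves, away from the source, so f' = f · (v − v_o)/v.
f' = 258 × (333 − 16)/333 = 258 × 317/333 ≈ 246 Hz.

246 Hz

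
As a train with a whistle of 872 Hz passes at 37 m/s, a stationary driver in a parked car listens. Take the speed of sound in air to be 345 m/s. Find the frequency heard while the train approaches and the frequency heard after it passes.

Approaching: f₁ = f · v/(v − v_s) = 872 × 345/308 ≈ 977 Hz.
Receding: f₂ = f · v/(v + v_s) = 872 × 345/382 ≈ 788 Hz.

977 Hz approaching; 788 Hz receding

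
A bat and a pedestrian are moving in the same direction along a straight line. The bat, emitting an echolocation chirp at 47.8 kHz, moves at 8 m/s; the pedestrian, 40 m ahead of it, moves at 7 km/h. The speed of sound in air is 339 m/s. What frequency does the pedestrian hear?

48.7 kHz

7 km/h = 1.944 m/s.
The pedestrian is ahead, so the bat is moving toward it while the pedestrian is moving away from the bat.
Both move, so f' = f · (v − v_o)/(v − v_s).
f' = 47.8 × (339 − 1.944)/(339 − 8) = 47.8 × 337.06/331 ≈ 48.7 kHz.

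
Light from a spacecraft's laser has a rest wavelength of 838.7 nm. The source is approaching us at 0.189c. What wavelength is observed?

Relativistic Doppler for wavelength: λ' = λ₀ · √((1 − β)/(1 + β)).
λ' = 838.7 × √(0.8110/1.1890) = 838.7 × 0.82588 ≈ 692.7 nm.

692.7 nm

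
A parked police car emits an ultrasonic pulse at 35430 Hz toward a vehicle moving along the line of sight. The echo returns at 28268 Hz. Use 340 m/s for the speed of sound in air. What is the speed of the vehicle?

38 m/s

Double Doppler shift off a moving reflector: f₂ = f₀ · (v + u)/(v − u) (u > 0 toward emitter).
Rearranging, u = v · (f₂ − f₀)/(f₂ + f₀) = 340 × -7162/63698 ≈ -38 m/s.
So the vehicle is moving at 38 m/s away from the emitter.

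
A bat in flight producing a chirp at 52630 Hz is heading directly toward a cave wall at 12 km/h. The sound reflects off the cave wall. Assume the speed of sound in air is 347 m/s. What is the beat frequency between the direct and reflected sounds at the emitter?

1021 Hz

12 km/h = 3.333 m/s.
The cave wall receives the sound from a moving source: f₁ = f₀ · v/(v − v_e) = 52630 × 347/343.67 ≈ 53140 Hz.
On the return leg the bat in flight is a moving observer: f₂ = f₁ · (v + v_e)/v = 53140 × 350.33/347 ≈ 53651 Hz.
Beat against the emitted tone: |f₂ − f₀| = 2v_e·f₀/(v − v_e) = 2 × 3.333 × 52630/343.67 ≈ 1021 Hz.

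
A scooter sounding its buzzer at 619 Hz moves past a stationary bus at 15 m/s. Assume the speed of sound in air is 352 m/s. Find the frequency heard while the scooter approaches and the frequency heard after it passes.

647 Hz approaching; 594 Hz receding

Approaching: f₁ = f · v/(v − v_s) = 619 × 352/337 ≈ 647 Hz.
Receding: f₂ = f · v/(v + v_s) = 619 × 352/367 ≈ 594 Hz.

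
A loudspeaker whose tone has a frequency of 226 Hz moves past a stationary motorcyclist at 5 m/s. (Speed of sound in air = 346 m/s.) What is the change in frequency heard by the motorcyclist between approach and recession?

6.53 Hz

Approaching: f₁ = f · v/(v − v_s) = 226 × 346/341 ≈ 229.31 Hz.
Receding: f₂ = f · v/(v + v_s) = 226 × 346/351 ≈ 222.78 Hz.
Drop: f₁ − f₂ = 2f·v·v_s/(v² − v_s²) = 2 × 226 × 346 × 5/(346² − 5²) ≈ 6.53 Hz.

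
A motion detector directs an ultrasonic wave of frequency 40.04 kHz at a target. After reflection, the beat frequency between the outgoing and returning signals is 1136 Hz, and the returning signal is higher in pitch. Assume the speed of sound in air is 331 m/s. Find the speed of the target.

Double Doppler shift off a moving reflector: f₂ = f₀ · (v + u)/(v − u) (u > 0 toward emitter).
Returning signal is higher, so f₂ = f₀ + Δf = 40040 + 1136 = 41176 Hz.
Rearranging, u = v · (f₂ − f₀)/(f₂ + f₀) = 331 × 1136/81216 ≈ 4.6 m/s.
So the target is moving at 4.6 m/s toward the emitter.

4.6 m/s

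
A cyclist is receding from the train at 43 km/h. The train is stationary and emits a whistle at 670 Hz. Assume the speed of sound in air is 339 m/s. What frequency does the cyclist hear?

646 Hz

43 km/h = 11.94 m/s.
Moving observer, stationary source: f' = f · (v − v_o)/v.
f' = 670 × (339 − 11.94)/339 = 670 × 327.06/339 ≈ 646 Hz.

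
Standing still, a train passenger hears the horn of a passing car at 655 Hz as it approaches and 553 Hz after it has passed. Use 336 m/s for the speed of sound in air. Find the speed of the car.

f₁/f₂ = (v + v_s)/(v − v_s), so v_s = v · (f₁ − f₂)/(f₁ + f₂).
v_s = 336 × (655 − 553)/(655 + 553) = 336 × 102/1208 ≈ 28 m/s.

28 m/s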